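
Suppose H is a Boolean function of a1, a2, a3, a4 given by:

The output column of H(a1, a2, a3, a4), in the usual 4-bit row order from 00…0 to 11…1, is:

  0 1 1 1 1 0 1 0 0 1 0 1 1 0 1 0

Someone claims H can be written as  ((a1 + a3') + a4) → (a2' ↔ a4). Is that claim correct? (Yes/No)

Evaluate ((a1 + a3') + a4) → (a2' ↔ a4) on each row and compare to H:
  a1=0, a2=0, a3=0, a4=0: formula gives 0, H = 0 ✓
  a1=0, a2=0, a3=0, a4=1: formula gives 1, H = 1 ✓
  a1=0, a2=0, a3=1, a4=0: formula gives 1, H = 1 ✓
  a1=0, a2=0, a3=1, a4=1: formula gives 1, H = 1 ✓
  … (the remaining 12 rows also agree.)
Every row agrees, so the formula is equivalent.

Yes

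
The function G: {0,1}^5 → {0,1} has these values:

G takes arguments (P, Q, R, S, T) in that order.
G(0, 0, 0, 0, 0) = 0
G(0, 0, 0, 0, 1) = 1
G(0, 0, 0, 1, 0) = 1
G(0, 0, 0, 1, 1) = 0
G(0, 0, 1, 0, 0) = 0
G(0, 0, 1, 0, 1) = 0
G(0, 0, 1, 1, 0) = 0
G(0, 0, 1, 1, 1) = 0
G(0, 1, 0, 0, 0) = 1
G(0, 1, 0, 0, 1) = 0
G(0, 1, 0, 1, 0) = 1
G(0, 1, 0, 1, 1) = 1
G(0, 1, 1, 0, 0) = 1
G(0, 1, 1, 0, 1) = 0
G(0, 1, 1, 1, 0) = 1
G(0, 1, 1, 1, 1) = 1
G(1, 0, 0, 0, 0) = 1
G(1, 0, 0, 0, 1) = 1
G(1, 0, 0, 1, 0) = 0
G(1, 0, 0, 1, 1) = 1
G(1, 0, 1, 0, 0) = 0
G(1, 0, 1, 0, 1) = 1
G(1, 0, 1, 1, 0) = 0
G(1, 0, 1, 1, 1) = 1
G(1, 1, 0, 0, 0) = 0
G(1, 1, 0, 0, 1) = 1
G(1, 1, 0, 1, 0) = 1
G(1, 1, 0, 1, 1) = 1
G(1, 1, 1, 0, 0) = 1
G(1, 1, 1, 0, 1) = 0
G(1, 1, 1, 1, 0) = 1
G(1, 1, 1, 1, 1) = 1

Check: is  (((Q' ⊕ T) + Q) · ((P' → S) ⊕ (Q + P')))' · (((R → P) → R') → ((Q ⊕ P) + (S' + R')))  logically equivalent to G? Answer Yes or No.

No

Evaluate (((Q' ⊕ T) + Q) · ((P' → S) ⊕ (Q + P')))' · (((R → P) → R') → ((Q ⊕ P) + (S' + R'))) on each row and compare to G:
  P=0, Q=0, R=0, S=0, T=0: formula gives 0, G = 0 ✓
  P=0, Q=0, R=0, S=0, T=1: formula gives 1, G = 1 ✓
  P=0, Q=0, R=0, S=1, T=0: formula gives 1, G = 1 ✓
  P=0, Q=0, R=0, S=1, T=1: formula gives 1, but G = 0 ✗
Since they disagree at (0,0,0,1,1), the expression is not a correct formula for G.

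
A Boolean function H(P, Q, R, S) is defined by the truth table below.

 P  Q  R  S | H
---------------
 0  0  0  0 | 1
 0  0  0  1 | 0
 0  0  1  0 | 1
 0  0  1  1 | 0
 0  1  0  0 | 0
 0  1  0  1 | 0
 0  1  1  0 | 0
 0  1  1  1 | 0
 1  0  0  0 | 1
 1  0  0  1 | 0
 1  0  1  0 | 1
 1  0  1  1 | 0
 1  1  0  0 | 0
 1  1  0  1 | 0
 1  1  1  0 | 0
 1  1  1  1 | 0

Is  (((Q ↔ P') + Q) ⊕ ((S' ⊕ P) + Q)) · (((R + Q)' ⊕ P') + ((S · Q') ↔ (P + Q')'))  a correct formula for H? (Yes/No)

Yes

Test each input against both H and the formula:
  P=0, Q=0, R=0, S=0: formula gives 1, H = 1 ✓
  P=0, Q=0, R=0, S=1: formula gives 0, H = 0 ✓
  P=0, Q=0, R=1, S=0: formula gives 1, H = 1 ✓
  P=0, Q=0, R=1, S=1: formula gives 0, H = 0 ✓
  … (the remaining 12 rows also agree.)
Every row agrees, so the formula is equivalent.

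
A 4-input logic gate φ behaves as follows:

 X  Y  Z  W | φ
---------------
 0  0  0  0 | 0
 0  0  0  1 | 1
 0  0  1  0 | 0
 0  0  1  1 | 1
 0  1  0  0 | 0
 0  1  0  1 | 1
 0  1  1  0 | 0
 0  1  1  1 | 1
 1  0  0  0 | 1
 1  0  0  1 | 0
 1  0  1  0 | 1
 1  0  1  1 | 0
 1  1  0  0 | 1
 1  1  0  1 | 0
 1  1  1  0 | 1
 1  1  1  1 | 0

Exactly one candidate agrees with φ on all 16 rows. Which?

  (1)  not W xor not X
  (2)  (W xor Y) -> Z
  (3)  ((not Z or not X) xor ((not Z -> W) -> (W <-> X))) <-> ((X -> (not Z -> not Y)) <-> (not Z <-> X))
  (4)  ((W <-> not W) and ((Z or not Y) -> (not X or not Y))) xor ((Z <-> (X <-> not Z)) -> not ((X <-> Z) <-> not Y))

1

(2) fails at (0,0,0,0): the formula yields 1, φ is 0.
(3) fails at (0,0,0,0): the formula yields 1, φ is 0.
(4) fails at (0,0,0,1): the formula yields 0, φ is 1.
That leaves (1). Evaluating it on every row reproduces the table of φ exactly.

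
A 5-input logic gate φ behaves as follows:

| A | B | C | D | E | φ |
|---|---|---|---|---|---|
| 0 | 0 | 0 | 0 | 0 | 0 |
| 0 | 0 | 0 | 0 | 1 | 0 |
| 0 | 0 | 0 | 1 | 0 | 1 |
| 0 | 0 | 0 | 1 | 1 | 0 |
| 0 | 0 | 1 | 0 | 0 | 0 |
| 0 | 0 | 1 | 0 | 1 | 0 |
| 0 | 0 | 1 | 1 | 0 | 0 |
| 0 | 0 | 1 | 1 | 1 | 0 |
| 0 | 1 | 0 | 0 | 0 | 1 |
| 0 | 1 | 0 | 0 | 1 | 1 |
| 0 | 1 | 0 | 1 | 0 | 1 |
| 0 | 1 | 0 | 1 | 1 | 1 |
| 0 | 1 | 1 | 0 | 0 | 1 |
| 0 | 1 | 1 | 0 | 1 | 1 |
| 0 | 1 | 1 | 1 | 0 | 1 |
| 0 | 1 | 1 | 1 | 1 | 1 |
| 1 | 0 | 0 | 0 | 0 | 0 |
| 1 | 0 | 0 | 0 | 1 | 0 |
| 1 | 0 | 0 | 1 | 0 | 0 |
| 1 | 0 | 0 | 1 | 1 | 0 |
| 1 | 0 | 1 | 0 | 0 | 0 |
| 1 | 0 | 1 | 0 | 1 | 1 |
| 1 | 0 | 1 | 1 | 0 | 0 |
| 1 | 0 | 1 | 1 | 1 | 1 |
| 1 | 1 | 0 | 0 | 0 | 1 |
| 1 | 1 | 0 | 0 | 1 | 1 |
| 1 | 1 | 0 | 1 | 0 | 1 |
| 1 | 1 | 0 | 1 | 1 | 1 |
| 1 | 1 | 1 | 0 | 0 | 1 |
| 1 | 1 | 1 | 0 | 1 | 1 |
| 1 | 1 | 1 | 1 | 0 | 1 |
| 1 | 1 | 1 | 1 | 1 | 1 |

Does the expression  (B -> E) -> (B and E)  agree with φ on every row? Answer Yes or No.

No

Check the formula against φ row by row:
  A=0, B=0, C=0, D=0, E=0: formula gives 0, φ = 0 ✓
  A=0, B=0, C=0, D=0, E=1: formula gives 0, φ = 0 ✓
  A=0, B=0, C=0, D=1, E=0: formula gives 0, but φ = 1 ✗
Since they disagree at (0,0,0,1,0), the expression is not a correct formula for φ.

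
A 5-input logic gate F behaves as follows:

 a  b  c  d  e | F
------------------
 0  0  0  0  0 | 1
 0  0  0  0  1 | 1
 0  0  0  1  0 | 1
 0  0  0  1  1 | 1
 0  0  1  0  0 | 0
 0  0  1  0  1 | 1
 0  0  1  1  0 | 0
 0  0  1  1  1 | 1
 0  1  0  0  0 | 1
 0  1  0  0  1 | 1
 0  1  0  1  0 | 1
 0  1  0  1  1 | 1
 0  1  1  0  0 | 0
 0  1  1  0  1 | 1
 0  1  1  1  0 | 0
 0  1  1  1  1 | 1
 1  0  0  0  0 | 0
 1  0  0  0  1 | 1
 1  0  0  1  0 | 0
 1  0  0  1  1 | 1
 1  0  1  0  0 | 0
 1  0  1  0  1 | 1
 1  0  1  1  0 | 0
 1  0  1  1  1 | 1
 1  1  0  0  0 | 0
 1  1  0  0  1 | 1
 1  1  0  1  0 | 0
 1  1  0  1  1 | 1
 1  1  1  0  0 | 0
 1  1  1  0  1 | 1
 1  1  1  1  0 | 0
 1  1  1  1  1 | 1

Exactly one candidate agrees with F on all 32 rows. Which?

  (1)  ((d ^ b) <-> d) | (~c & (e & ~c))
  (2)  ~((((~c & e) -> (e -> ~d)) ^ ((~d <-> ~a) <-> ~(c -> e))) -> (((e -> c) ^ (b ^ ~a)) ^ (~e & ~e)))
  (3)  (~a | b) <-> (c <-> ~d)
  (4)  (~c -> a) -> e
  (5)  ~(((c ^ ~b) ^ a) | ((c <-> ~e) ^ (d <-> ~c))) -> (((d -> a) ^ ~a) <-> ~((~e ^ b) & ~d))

(1): at (0,0,1,0,0) it gives 1, but F = 0 — eliminated.
(2): at (0,0,0,0,0) it gives 0, but F = 1 — eliminated.
(3): at (0,0,0,0,0) it gives 0, but F = 1 — eliminated.
(5): at (0,0,1,0,0) it gives 1, but F = 0 — eliminated.
(4) is the remaining candidate, and it agrees with F on all 32 inputs.

4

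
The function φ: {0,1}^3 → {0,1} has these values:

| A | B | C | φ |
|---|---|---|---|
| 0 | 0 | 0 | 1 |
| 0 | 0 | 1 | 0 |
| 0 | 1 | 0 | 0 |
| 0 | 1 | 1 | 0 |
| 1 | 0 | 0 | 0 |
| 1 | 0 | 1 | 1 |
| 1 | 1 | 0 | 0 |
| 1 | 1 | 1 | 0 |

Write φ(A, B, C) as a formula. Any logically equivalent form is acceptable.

The 1-rows are (0,0,0), (1,0,1). Each contributes one minterm — ¬A·¬B·¬C; A·¬B·C — and their disjunction is a sum-of-products form of φ.

φ(A, B, C) = ((~A & ~B) & ~C) | ((A & ~B) & C)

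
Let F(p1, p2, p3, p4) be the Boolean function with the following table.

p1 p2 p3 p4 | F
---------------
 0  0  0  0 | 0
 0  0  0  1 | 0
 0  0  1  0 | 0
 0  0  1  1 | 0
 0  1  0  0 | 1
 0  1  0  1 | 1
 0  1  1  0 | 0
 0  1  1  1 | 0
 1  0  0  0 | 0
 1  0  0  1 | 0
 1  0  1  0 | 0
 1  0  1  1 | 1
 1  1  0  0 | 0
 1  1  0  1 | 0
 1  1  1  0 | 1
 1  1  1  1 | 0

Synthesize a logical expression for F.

F=1 on 4 inputs: (0,1,0,0), (0,1,0,1), (1,0,1,1), (1,1,1,0). Reading each as a conjunction of literals (¬p1·p2·¬p3·¬p4, ¬p1·p2·¬p3·p4, p1·¬p2·p3·p4, p1·p2·p3·¬p4) and taking the OR gives the canonical DNF.

F(p1, p2, p3, p4) = (((((NOT p1 AND p2) AND NOT p3) AND NOT p4) OR (((NOT p1 AND p2) AND NOT p3) AND p4)) OR (((p1 AND NOT p2) AND p3) AND p4)) OR (((p1 AND p2) AND p3) AND NOT p4)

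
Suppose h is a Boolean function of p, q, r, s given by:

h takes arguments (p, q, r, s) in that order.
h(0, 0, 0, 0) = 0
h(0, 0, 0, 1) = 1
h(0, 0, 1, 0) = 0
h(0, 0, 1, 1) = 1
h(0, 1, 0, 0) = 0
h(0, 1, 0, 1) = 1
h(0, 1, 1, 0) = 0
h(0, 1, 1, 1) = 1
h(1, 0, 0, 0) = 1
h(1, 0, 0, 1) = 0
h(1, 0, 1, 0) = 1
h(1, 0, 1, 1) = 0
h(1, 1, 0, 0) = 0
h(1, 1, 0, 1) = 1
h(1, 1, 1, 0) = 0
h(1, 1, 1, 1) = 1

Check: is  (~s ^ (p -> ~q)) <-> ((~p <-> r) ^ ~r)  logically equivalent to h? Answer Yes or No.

Test each input against both h and the formula:
  p=0, q=0, r=0, s=0: formula gives 0, h = 0 ✓
  p=0, q=0, r=0, s=1: formula gives 1, h = 1 ✓
  p=0, q=0, r=1, s=0: formula gives 0, h = 0 ✓
  p=0, q=0, r=1, s=1: formula gives 1, h = 1 ✓
  … (the remaining 12 rows also agree.)
All 16 rows match — the expression computes h exactly.

Yes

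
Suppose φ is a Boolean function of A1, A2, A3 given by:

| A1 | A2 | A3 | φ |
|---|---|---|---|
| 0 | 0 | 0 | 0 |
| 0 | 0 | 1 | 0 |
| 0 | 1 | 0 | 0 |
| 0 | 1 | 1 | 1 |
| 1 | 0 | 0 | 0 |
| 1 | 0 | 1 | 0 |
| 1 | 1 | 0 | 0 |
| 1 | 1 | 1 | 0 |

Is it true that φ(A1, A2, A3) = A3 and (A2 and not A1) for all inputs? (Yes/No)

Yes

Test each input against both φ and the formula:
  A1=0, A2=0, A3=0: formula gives 0, φ = 0 ✓
  A1=0, A2=0, A3=1: formula gives 0, φ = 0 ✓
  A1=0, A2=1, A3=0: formula gives 0, φ = 0 ✓
  A1=0, A2=1, A3=1: formula gives 1, φ = 1 ✓
  A1=1, A2=0, A3=0: formula gives 0, φ = 0 ✓
  … (the remaining 3 rows also agree.)
Every row agrees, so the formula is equivalent.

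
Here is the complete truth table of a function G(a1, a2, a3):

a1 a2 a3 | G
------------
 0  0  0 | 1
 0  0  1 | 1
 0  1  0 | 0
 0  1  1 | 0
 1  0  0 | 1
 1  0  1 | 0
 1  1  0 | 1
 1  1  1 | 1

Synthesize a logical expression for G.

There are just 3 zero rows: (0,1,0), (0,1,1), (1,0,1). Their minterms are ¬a1·a2·¬a3, ¬a1·a2·a3, a1·¬a2·a3; the OR of those covers precisely the 0-outputs, and negating it yields G.

G(a1, a2, a3) = ¬((((¬a1 ∧ a2) ∧ ¬a3) ∨ ((¬a1 ∧ a2) ∧ a3)) ∨ ((a1 ∧ ¬a2) ∧ a3))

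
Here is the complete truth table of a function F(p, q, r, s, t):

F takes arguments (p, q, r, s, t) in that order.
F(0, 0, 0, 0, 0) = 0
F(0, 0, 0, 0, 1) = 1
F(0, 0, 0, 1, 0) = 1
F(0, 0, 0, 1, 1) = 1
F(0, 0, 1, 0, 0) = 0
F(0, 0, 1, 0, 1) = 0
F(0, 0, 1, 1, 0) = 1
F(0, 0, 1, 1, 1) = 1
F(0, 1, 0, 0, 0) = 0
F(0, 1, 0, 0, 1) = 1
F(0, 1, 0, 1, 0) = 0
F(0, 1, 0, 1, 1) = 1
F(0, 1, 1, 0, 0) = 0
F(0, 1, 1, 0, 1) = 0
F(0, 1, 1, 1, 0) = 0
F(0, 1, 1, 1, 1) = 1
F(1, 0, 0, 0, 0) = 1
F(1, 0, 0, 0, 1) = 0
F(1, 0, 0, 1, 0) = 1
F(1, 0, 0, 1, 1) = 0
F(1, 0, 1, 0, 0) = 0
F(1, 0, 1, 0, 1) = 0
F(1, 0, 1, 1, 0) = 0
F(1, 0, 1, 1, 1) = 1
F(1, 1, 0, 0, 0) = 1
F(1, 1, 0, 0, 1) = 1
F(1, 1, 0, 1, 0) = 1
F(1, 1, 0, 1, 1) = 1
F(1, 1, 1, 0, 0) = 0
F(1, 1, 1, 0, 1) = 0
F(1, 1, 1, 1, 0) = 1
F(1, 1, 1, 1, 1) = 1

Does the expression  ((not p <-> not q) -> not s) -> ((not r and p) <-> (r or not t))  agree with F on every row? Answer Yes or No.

Check the formula against F row by row:
  p=0, q=0, r=0, s=0, t=0: formula gives 0, F = 0 ✓
  p=0, q=0, r=0, s=0, t=1: formula gives 1, F = 1 ✓
  p=0, q=0, r=0, s=1, t=0: formula gives 1, F = 1 ✓
  p=0, q=0, r=0, s=1, t=1: formula gives 1, F = 1 ✓
  …
  p=0, q=1, r=1, s=1, t=1: formula gives 0, but F = 1 ✗
Row (0,1,1,1,1) is a counterexample, so the formula is not equivalent to F.

No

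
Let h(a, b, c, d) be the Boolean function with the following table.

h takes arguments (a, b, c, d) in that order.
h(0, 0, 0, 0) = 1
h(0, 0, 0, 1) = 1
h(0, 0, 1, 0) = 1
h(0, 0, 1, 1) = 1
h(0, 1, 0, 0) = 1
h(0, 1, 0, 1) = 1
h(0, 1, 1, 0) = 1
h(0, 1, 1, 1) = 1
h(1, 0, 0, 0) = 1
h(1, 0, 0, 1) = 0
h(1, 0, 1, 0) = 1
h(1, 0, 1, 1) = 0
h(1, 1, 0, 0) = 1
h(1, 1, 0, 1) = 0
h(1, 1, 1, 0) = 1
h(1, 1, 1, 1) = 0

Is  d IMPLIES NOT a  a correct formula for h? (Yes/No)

Check the formula against h row by row:
  a=0, b=0, c=0, d=0: formula gives 1, h = 1 ✓
  a=0, b=0, c=0, d=1: formula gives 1, h = 1 ✓
  a=0, b=0, c=1, d=0: formula gives 1, h = 1 ✓
  a=0, b=0, c=1, d=1: formula gives 1, h = 1 ✓
  … (the remaining 12 rows also agree.)
No disagreement on any input; they are logically equivalent.

Yes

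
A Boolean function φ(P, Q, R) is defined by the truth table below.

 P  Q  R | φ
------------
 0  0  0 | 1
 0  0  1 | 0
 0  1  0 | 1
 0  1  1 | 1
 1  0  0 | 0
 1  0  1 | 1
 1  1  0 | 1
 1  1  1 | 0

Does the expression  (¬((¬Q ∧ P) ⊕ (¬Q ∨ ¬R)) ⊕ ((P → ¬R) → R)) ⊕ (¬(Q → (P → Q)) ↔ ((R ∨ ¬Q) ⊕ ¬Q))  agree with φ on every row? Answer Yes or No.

No

Evaluate (¬((¬Q ∧ P) ⊕ (¬Q ∨ ¬R)) ⊕ ((P → ¬R) → R)) ⊕ (¬(Q → (P → Q)) ↔ ((R ∨ ¬Q) ⊕ ¬Q)) on each row and compare to φ:
  P=0, Q=0, R=0: formula gives 1, φ = 1 ✓
  P=0, Q=0, R=1: formula gives 0, φ = 0 ✓
  P=0, Q=1, R=0: formula gives 1, φ = 1 ✓
  P=0, Q=1, R=1: formula gives 0, but φ = 1 ✗
Row (0,1,1) is a counterexample, so the formula is not equivalent to φ.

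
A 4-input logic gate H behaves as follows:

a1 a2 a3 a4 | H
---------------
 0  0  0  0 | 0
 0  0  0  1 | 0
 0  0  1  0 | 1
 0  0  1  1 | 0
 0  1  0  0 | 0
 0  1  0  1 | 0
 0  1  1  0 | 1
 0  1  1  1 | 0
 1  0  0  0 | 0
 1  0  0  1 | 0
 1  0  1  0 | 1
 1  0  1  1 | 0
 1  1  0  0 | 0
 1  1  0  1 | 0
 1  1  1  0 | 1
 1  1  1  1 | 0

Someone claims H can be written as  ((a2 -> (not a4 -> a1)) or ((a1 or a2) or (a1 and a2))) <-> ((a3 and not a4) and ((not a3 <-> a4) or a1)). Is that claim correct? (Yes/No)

Check the formula against H row by row:
  a1=0, a2=0, a3=0, a4=0: formula gives 0, H = 0 ✓
  a1=0, a2=0, a3=0, a4=1: formula gives 0, H = 0 ✓
  a1=0, a2=0, a3=1, a4=0: formula gives 1, H = 1 ✓
  a1=0, a2=0, a3=1, a4=1: formula gives 0, H = 0 ✓
  …and likewise for the remaining 12 rows.
All 16 rows match — the expression computes H exactly.

Yes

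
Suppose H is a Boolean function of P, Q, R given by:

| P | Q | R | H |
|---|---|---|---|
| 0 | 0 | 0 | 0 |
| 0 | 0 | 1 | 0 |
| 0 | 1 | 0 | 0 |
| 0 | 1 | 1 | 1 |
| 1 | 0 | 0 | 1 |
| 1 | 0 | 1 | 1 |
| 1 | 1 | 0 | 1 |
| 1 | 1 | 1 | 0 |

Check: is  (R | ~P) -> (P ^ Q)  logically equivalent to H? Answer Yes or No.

Check the formula against H row by row:
  P=0, Q=0, R=0: formula gives 0, H = 0 ✓
  P=0, Q=0, R=1: formula gives 0, H = 0 ✓
  P=0, Q=1, R=0: formula gives 1, but H = 0 ✗
Since they disagree at (0,1,0), the expression is not a correct formula for H.

No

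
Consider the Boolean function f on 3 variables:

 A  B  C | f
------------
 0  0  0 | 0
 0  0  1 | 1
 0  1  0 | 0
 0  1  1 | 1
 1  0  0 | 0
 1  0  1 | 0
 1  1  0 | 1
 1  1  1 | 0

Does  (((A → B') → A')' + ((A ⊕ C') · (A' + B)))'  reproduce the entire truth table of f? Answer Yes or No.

Yes

Evaluate (((A → B') → A')' + ((A ⊕ C') · (A' + B)))' on each row and compare to f:
  A=0, B=0, C=0: formula gives 0, f = 0 ✓
  A=0, B=0, C=1: formula gives 1, f = 1 ✓
  A=0, B=1, C=0: formula gives 0, f = 0 ✓
  A=0, B=1, C=1: formula gives 1, f = 1 ✓
  A=1, B=0, C=0: formula gives 0, f = 0 ✓
  … (the remaining 3 rows also agree.)
Every row agrees, so the formula is equivalent.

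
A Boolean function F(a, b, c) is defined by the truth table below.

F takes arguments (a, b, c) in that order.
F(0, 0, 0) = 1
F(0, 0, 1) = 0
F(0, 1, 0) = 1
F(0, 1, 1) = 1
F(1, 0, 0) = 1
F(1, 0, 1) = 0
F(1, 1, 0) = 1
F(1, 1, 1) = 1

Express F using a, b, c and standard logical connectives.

F(a, b, c) = not (((not a and not b) and c) or ((a and not b) and c))

F is 0 on only 2 rows — (0,0,1), (1,0,1). Writing each as a minterm (¬a·¬b·c, a·¬b·c) and OR-ing them characterizes exactly where F=0, so F is the negation of that disjunction.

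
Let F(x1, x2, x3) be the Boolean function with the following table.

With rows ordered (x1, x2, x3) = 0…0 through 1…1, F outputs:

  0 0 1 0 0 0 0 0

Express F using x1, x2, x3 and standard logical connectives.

Only row (0,1,0) gives 1. That row's minterm ¬x1·x2·¬x3 is F directly.

F(x1, x2, x3) = (NOT x1 AND x2) AND NOT x3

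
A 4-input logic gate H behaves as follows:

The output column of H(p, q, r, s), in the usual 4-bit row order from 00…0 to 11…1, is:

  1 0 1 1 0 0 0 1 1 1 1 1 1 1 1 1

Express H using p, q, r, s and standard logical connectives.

There are just 4 zero rows: (0,0,0,1), (0,1,0,0), (0,1,0,1), (0,1,1,0). Their minterms are ¬p·¬q·¬r·s, ¬p·q·¬r·¬s, ¬p·q·¬r·s, ¬p·q·r·¬s; the OR of those covers precisely the 0-outputs, and negating it yields H.

H(p, q, r, s) = ~((((((~p & ~q) & ~r) & s) | (((~p & q) & ~r) & ~s)) | (((~p & q) & ~r) & s)) | (((~p & q) & r) & ~s))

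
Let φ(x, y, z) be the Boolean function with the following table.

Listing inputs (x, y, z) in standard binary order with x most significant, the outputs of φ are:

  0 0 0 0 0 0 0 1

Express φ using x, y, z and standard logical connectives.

The output is 1 only when every input is 1 — the AND of all inputs.

φ(x, y, z) = (x AND y) AND z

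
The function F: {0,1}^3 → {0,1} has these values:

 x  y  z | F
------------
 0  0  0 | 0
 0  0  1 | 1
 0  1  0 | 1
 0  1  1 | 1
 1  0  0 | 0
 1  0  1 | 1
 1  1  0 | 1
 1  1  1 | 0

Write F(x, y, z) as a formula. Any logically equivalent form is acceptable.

F(x, y, z) = NOT ((((NOT x AND NOT y) AND NOT z) OR ((x AND NOT y) AND NOT z)) OR ((x AND y) AND z))

There are just 3 zero rows: (0,0,0), (1,0,0), (1,1,1). Their minterms are ¬x·¬y·¬z, x·¬y·¬z, x·y·z; the OR of those covers precisely the 0-outputs, and negating it yields F.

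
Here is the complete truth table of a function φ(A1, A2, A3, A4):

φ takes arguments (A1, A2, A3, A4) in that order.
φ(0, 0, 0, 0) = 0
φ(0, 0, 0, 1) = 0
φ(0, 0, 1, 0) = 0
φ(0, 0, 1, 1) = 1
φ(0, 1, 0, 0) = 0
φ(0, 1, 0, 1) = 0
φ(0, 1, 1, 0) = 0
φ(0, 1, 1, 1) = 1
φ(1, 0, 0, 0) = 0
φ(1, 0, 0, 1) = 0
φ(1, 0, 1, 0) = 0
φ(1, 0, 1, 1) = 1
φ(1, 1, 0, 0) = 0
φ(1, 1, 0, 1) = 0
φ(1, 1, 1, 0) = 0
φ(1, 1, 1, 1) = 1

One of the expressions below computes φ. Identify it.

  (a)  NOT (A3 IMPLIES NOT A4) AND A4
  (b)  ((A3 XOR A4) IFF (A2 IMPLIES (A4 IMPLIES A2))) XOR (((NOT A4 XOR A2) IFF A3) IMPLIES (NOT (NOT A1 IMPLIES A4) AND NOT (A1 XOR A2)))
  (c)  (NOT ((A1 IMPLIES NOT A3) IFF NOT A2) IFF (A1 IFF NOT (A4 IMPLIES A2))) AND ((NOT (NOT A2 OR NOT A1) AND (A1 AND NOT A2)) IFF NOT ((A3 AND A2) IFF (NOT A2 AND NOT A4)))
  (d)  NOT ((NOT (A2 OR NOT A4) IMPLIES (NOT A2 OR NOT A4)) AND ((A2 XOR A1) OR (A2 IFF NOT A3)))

a

(b) fails at (0,0,0,0): the formula yields 1, φ is 0.
(c) fails at (0,0,0,1): the formula yields 1, φ is 0.
(d) fails at (0,0,0,0): the formula yields 1, φ is 0.
(a) is the remaining candidate, and it agrees with φ on all 16 inputs.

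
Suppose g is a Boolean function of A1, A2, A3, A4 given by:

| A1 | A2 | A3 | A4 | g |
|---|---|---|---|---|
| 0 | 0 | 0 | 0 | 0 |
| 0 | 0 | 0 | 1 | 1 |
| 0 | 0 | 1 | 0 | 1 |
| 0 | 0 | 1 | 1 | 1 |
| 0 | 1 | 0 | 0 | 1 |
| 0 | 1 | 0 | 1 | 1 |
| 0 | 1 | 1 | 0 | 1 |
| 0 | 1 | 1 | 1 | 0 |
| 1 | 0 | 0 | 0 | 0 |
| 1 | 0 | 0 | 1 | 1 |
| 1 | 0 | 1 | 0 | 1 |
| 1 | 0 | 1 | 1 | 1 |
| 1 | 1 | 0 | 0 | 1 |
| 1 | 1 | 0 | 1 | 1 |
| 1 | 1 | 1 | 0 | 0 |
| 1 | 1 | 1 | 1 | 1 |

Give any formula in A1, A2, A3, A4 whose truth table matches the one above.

There are just 4 zero rows: (0,0,0,0), (0,1,1,1), (1,0,0,0), (1,1,1,0). Their minterms are ¬A1·¬A2·¬A3·¬A4, ¬A1·A2·A3·A4, A1·¬A2·¬A3·¬A4, A1·A2·A3·¬A4; the OR of those covers precisely the 0-outputs, and negating it yields g.

g(A1, A2, A3, A4) = ((((((A1' · A2') · A3') · A4') + (((A1' · A2) · A3) · A4)) + (((A1 · A2') · A3') · A4')) + (((A1 · A2) · A3) · A4'))'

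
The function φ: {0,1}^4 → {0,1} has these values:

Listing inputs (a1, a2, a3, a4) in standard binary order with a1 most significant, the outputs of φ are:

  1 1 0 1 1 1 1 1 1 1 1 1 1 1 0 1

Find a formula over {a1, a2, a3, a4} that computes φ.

The 0-rows are (0,0,1,0), (1,1,1,0). Take each as a conjunction (¬a1·¬a2·a3·¬a4, a1·a2·a3·¬a4), form their disjunction, and complement — that gives a formula that is 1 everywhere φ is.

φ(a1, a2, a3, a4) = ~((((~a1 & ~a2) & a3) & ~a4) | (((a1 & a2) & a3) & ~a4))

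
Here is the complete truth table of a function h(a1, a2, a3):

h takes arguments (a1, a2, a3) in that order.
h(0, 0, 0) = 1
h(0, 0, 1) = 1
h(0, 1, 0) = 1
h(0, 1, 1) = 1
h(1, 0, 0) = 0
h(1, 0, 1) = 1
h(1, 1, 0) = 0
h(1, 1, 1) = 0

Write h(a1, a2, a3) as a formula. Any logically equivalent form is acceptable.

h(a1, a2, a3) = ~((((a1 & ~a2) & ~a3) | ((a1 & a2) & ~a3)) | ((a1 & a2) & a3))

The 0-rows are (1,0,0), (1,1,0), (1,1,1). Take each as a conjunction (a1·¬a2·¬a3, a1·a2·¬a3, a1·a2·a3), form their disjunction, and complement — that gives a formula that is 1 everywhere h is.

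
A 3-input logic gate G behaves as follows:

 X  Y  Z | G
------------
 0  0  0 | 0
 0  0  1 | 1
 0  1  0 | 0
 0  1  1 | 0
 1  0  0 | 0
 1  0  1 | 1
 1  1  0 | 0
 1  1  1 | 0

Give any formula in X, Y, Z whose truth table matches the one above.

The 1-rows are (0,0,1), (1,0,1). Each contributes one minterm — ¬X·¬Y·Z; X·¬Y·Z — and their disjunction is a sum-of-products form of G.

G(X, Y, Z) = ((~X & ~Y) & Z) | ((X & ~Y) & Z)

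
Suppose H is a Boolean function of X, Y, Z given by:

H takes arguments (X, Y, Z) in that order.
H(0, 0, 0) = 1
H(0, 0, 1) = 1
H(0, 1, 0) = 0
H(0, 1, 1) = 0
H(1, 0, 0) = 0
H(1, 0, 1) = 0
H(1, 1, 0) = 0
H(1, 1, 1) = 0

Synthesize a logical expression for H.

H(X, Y, Z) = ((X' · Y') · Z') + ((X' · Y') · Z)

Collect the rows where H=1 — (0,0,0), (0,0,1) — and write one minterm per row: ¬X·¬Y·¬Z, ¬X·¬Y·Z. Their union (logical OR) reproduces the table exactly.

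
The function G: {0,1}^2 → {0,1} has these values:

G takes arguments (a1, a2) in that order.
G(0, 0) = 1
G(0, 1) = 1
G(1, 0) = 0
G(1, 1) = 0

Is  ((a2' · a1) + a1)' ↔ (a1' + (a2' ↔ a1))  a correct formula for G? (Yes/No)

Check the formula against G row by row:
  a1=0, a2=0: formula gives 1, G = 1 ✓
  a1=0, a2=1: formula gives 1, G = 1 ✓
  a1=1, a2=0: formula gives 0, G = 0 ✓
  a1=1, a2=1: formula gives 1, but G = 0 ✗
Row (1,1) is a counterexample, so the formula is not equivalent to G.

No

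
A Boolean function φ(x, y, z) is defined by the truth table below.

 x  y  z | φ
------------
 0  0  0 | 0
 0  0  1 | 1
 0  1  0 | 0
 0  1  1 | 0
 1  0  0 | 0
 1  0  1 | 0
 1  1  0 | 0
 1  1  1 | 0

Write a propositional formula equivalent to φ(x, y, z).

φ is 1 on exactly one input, (0,0,1), whose minterm is ¬x·¬y·z. So φ is just that conjunction.

φ(x, y, z) = (x' · y') · z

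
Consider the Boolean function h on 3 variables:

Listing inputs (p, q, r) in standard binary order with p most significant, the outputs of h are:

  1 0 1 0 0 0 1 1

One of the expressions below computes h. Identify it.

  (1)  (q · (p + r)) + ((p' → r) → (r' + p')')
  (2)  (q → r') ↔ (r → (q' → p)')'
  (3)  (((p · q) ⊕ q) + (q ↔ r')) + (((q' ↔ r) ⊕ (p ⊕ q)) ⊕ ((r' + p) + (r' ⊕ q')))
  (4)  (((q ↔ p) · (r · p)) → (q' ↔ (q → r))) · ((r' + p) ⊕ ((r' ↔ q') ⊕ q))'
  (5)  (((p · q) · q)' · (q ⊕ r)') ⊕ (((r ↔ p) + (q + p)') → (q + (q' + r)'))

(1) disagrees with h on (0,1,1) (formula → 1, table → 0); rule it out.
(2) disagrees with h on (0,0,0) (formula → 0, table → 1); rule it out.
(3) disagrees with h on (0,0,1) (formula → 1, table → 0); rule it out.
(4) disagrees with h on (0,0,1) (formula → 1, table → 0); rule it out.
Only (5) survives; checking it on all 8 rows confirms it matches h.

5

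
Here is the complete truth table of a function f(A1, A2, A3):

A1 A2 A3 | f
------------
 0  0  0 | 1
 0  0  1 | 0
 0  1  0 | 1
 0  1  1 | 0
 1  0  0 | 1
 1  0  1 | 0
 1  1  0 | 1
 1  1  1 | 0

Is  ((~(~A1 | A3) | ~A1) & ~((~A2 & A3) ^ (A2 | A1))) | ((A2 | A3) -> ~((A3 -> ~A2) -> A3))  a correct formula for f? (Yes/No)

Test each input against both f and the formula:
  A1=0, A2=0, A3=0: formula gives 1, f = 1 ✓
  A1=0, A2=0, A3=1: formula gives 0, f = 0 ✓
  A1=0, A2=1, A3=0: formula gives 1, f = 1 ✓
  A1=0, A2=1, A3=1: formula gives 0, f = 0 ✓
  A1=1, A2=0, A3=0: formula gives 1, f = 1 ✓
  …and likewise for the remaining 3 rows.
All 8 rows match — the expression computes f exactly.

Yes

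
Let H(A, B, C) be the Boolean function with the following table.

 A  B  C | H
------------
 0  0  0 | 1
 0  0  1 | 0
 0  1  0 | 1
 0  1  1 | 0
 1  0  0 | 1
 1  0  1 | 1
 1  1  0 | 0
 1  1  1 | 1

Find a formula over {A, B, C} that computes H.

H(A, B, C) = ¬((((¬A ∧ ¬B) ∧ C) ∨ ((¬A ∧ B) ∧ C)) ∨ ((A ∧ B) ∧ ¬C))

There are just 3 zero rows: (0,0,1), (0,1,1), (1,1,0). Their minterms are ¬A·¬B·C, ¬A·B·C, A·B·¬C; the OR of those covers precisely the 0-outputs, and negating it yields H.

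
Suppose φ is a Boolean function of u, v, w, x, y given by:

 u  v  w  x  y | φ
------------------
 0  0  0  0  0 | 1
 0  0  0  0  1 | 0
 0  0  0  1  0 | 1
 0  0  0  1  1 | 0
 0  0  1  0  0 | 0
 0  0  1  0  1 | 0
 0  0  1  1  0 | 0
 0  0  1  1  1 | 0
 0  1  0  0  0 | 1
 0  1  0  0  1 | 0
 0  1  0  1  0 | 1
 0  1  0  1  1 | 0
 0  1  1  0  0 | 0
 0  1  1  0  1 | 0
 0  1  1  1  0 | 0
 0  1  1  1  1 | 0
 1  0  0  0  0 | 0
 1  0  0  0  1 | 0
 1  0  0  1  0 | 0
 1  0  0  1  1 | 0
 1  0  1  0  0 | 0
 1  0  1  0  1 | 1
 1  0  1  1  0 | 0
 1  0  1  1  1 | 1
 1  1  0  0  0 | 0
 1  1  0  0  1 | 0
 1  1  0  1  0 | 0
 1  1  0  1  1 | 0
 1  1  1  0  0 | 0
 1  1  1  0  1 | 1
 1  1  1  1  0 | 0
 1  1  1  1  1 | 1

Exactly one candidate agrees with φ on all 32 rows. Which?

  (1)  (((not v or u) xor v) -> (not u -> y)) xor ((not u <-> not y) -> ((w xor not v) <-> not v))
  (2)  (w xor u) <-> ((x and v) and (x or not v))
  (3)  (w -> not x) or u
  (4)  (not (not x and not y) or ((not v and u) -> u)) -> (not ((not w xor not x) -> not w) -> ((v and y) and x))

1

(2) disagrees with φ on (0,0,0,0,1) (formula → 1, table → 0); rule it out.
(3) disagrees with φ on (0,0,0,0,1) (formula → 1, table → 0); rule it out.
(4) disagrees with φ on (0,0,0,0,1) (formula → 1, table → 0); rule it out.
(1) is the remaining candidate, and it agrees with φ on all 32 inputs.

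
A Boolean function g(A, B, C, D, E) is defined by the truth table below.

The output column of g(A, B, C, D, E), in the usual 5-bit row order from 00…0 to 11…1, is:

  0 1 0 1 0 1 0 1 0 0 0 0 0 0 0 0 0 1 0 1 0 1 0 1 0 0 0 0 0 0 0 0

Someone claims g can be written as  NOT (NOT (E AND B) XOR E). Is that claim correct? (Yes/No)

Check the formula against g row by row:
  A=0, B=0, C=0, D=0, E=0: formula gives 0, g = 0 ✓
  A=0, B=0, C=0, D=0, E=1: formula gives 1, g = 1 ✓
  A=0, B=0, C=0, D=1, E=0: formula gives 0, g = 0 ✓
  A=0, B=0, C=0, D=1, E=1: formula gives 1, g = 1 ✓
  …and likewise for the remaining 28 rows.
All 32 rows match — the expression computes g exactly.

Yes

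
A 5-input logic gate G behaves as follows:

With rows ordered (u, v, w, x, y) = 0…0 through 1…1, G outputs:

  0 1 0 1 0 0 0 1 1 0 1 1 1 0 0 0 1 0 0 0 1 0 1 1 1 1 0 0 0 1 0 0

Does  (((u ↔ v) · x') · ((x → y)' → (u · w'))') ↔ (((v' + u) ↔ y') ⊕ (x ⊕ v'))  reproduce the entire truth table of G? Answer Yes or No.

No

Check the formula against G row by row:
  u=0, v=0, w=0, x=0, y=0: formula gives 1, but G = 0 ✗
Since they disagree at (0,0,0,0,0), the expression is not a correct formula for G.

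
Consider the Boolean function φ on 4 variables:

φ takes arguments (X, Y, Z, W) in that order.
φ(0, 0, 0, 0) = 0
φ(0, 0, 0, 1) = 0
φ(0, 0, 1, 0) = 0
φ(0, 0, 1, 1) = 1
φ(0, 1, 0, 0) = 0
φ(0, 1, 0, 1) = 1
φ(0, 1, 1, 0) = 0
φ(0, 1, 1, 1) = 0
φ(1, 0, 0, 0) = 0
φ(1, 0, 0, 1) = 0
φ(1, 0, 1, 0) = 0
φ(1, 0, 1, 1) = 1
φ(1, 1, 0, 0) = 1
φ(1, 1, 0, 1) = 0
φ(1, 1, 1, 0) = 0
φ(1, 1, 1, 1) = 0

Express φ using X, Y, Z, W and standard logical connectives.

φ(X, Y, Z, W) = (((((~X & ~Y) & Z) & W) | (((~X & Y) & ~Z) & W)) | (((X & ~Y) & Z) & W)) | (((X & Y) & ~Z) & ~W)

The 1-rows are (0,0,1,1), (0,1,0,1), (1,0,1,1), (1,1,0,0). Each contributes one minterm — ¬X·¬Y·Z·W; ¬X·Y·¬Z·W; X·¬Y·Z·W; X·Y·¬Z·¬W — and their disjunction is a sum-of-products form of φ.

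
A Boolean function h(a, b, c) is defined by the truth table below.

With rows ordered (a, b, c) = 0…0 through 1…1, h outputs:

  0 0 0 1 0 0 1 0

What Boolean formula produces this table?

h(a, b, c) = ((¬a ∧ b) ∧ c) ∨ ((a ∧ b) ∧ ¬c)

The 1-rows are (0,1,1), (1,1,0). Each contributes one minterm — ¬a·b·c; a·b·¬c — and their disjunction is a sum-of-products form of h.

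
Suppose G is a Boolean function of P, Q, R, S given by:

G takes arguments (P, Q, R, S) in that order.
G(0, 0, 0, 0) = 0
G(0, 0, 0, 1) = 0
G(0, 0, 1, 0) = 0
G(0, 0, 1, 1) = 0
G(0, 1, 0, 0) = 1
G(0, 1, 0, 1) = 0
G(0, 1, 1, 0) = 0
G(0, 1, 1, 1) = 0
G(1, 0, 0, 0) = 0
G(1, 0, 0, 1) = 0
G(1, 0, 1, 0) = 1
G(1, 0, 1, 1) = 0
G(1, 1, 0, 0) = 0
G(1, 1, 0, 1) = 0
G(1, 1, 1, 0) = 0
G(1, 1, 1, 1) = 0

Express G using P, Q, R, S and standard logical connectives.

G(P, Q, R, S) = (((¬P ∧ Q) ∧ ¬R) ∧ ¬S) ∨ (((P ∧ ¬Q) ∧ R) ∧ ¬S)

The 1-rows are (0,1,0,0), (1,0,1,0). Each contributes one minterm — ¬P·Q·¬R·¬S; P·¬Q·R·¬S — and their disjunction is a sum-of-products form of G.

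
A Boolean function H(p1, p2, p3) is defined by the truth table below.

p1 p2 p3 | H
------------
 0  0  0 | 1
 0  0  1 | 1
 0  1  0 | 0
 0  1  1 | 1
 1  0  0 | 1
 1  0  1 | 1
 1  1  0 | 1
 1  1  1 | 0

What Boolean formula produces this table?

H(p1, p2, p3) = not (((not p1 and p2) and not p3) or ((p1 and p2) and p3))

The 0-rows are (0,1,0), (1,1,1). Take each as a conjunction (¬p1·p2·¬p3, p1·p2·p3), form their disjunction, and complement — that gives a formula that is 1 everywhere H is.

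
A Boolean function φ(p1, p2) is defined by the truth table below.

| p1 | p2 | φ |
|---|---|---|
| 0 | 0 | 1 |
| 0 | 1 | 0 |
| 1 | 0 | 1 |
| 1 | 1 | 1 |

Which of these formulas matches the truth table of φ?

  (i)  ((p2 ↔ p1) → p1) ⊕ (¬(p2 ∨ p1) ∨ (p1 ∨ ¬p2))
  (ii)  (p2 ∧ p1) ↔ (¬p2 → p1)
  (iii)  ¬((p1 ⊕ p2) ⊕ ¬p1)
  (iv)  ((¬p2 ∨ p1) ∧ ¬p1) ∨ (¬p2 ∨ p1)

(i): at (0,1) it gives 1, but φ = 0 — eliminated.
(ii): at (1,0) it gives 0, but φ = 1 — eliminated.
(iii): at (0,0) it gives 0, but φ = 1 — eliminated.
That leaves (iv). Evaluating it on every row reproduces the table of φ exactly.

iv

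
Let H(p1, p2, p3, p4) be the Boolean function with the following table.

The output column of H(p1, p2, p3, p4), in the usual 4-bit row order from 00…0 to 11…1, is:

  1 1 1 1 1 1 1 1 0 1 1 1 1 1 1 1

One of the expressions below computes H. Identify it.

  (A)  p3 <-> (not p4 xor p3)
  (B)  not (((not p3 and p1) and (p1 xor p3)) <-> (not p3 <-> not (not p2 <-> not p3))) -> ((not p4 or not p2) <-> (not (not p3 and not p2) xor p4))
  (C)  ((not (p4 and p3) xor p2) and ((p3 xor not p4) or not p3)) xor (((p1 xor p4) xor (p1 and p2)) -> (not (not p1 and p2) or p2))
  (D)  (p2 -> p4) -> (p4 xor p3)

B

(A) fails at (0,0,0,0): the formula yields 0, H is 1.
(C) fails at (0,0,0,0): the formula yields 0, H is 1.
(D) fails at (0,0,0,0): the formula yields 0, H is 1.
That leaves (B). Evaluating it on every row reproduces the table of H exactly.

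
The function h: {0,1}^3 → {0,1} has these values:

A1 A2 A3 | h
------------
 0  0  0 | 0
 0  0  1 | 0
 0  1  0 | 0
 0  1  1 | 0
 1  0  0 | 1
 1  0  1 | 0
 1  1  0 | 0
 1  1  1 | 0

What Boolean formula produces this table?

h(A1, A2, A3) = (A1 & ~A2) & ~A3

h is 1 on exactly one input, (1,0,0), whose minterm is A1·¬A2·¬A3. So h is just that conjunction.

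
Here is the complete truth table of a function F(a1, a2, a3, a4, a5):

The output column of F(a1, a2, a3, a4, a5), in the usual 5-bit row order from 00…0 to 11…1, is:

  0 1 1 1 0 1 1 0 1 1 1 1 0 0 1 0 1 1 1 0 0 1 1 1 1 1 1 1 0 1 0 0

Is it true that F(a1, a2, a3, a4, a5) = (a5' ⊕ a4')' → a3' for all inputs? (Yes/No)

No

Test each input against both F and the formula:
  a1=0, a2=0, a3=0, a4=0, a5=0: formula gives 1, but F = 0 ✗
Since they disagree at (0,0,0,0,0), the expression is not a correct formula for F.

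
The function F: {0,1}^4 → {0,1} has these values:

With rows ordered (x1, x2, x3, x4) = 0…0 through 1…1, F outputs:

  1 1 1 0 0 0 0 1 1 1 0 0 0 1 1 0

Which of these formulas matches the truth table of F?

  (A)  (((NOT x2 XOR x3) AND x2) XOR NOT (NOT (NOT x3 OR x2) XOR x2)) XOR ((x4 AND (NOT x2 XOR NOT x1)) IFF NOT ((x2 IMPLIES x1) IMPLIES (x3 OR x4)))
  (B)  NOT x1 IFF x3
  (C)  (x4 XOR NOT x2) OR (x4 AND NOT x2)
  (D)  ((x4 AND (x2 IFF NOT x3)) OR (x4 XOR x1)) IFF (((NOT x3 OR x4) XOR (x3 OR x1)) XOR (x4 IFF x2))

(A) fails at (0,0,0,1): the formula yields 0, F is 1.
(B) fails at (0,0,0,0): the formula yields 0, F is 1.
(C) fails at (0,0,1,1): the formula yields 1, F is 0.
Only (D) survives; checking it on all 16 rows confirms it matches F.

D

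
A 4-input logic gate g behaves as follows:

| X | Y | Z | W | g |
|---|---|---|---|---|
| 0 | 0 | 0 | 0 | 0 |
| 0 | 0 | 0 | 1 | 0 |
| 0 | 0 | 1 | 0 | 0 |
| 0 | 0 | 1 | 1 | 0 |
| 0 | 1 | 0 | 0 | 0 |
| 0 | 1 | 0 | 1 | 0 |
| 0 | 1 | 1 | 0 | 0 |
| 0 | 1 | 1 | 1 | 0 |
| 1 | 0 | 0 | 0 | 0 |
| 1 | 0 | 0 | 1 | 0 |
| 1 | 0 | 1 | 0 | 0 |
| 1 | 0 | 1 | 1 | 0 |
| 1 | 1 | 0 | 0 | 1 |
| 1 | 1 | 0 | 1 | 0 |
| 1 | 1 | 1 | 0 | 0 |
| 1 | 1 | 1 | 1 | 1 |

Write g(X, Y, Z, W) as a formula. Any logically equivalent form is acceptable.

g(X, Y, Z, W) = (((X · Y) · Z') · W') + (((X · Y) · Z) · W)

Collect the rows where g=1 — (1,1,0,0), (1,1,1,1) — and write one minterm per row: X·Y·¬Z·¬W, X·Y·Z·W. Their union (logical OR) reproduces the table exactly.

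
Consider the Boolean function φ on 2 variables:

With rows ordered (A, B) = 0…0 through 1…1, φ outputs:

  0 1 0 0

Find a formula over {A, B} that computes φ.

1 only at (0,1): NOT A AND B.

φ(A, B) = not A and B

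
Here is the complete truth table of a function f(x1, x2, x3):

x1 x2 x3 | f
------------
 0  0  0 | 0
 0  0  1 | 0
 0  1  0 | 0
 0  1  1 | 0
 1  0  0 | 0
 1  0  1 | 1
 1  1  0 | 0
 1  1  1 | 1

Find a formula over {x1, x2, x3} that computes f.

The 1-rows are (1,0,1), (1,1,1). Each contributes one minterm — x1·¬x2·x3; x1·x2·x3 — and their disjunction is a sum-of-products form of f.

f(x1, x2, x3) = ((x1 · x2') · x3) + ((x1 · x2) · x3)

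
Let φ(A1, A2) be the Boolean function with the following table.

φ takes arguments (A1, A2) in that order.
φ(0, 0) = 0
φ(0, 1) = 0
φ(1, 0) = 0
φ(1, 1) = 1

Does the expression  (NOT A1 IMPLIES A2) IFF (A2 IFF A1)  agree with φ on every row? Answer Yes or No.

Evaluate (NOT A1 IMPLIES A2) IFF (A2 IFF A1) on each row and compare to φ:
  A1=0, A2=0: formula gives 0, φ = 0 ✓
  A1=0, A2=1: formula gives 0, φ = 0 ✓
  A1=1, A2=0: formula gives 0, φ = 0 ✓
  A1=1, A2=1: formula gives 1, φ = 1 ✓
Every row agrees, so the formula is equivalent.

Yes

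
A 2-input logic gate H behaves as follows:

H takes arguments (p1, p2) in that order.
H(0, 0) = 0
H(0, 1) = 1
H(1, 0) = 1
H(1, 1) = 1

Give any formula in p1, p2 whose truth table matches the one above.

The output is 1 whenever at least one input is 1 — the OR of all inputs.

H(p1, p2) = p1 + p2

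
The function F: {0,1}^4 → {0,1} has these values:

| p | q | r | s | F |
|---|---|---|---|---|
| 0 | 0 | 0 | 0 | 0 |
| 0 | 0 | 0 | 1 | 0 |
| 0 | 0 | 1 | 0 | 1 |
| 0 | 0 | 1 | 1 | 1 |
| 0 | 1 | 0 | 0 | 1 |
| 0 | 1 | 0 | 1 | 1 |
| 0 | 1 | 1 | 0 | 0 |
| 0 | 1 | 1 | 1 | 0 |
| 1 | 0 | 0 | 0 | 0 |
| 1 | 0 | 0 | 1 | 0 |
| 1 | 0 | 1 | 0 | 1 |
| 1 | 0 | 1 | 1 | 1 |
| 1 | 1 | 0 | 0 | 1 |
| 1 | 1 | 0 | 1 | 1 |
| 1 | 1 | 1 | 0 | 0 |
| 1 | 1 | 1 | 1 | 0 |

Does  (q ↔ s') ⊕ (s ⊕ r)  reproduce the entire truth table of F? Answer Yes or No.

Yes

Check the formula against F row by row:
  p=0, q=0, r=0, s=0: formula gives 0, F = 0 ✓
  p=0, q=0, r=0, s=1: formula gives 0, F = 0 ✓
  p=0, q=0, r=1, s=0: formula gives 1, F = 1 ✓
  p=0, q=0, r=1, s=1: formula gives 1, F = 1 ✓
  …and likewise for the remaining 12 rows.
Every row agrees, so the formula is equivalent.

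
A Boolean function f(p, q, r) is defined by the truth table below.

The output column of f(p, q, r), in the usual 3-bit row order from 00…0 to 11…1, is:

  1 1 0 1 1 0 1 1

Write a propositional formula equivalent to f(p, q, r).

There are just 2 zero rows: (0,1,0), (1,0,1). Their minterms are ¬p·q·¬r, p·¬q·r; the OR of those covers precisely the 0-outputs, and negating it yields f.

f(p, q, r) = ~(((~p & q) & ~r) | ((p & ~q) & r))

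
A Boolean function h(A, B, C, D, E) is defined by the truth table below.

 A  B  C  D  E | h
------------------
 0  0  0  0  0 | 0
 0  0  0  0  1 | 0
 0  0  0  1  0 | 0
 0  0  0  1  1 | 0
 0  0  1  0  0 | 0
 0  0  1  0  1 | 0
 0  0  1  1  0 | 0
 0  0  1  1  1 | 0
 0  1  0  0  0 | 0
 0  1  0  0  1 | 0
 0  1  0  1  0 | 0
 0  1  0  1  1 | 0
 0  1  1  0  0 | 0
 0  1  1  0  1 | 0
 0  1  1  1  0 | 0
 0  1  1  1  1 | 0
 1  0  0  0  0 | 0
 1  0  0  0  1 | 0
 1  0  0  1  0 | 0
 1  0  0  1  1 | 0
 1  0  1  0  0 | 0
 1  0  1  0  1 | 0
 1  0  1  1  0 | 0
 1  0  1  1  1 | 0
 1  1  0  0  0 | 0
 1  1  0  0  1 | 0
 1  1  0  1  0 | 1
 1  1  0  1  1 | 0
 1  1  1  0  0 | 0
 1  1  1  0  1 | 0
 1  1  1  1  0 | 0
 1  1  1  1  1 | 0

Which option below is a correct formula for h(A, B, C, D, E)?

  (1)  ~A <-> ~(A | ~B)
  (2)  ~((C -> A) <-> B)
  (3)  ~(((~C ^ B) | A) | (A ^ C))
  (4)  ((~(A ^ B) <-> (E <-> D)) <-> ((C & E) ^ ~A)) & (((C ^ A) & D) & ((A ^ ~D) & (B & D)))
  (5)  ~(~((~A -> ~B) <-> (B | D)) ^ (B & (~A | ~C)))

4

(1) disagrees with h on (0,1,0,0,0) (formula → 1, table → 0); rule it out.
(2) disagrees with h on (0,0,0,0,0) (formula → 1, table → 0); rule it out.
(3) disagrees with h on (0,1,0,0,0) (formula → 1, table → 0); rule it out.
(5) disagrees with h on (0,0,0,1,0) (formula → 1, table → 0); rule it out.
Only (4) survives; checking it on all 32 rows confirms it matches h.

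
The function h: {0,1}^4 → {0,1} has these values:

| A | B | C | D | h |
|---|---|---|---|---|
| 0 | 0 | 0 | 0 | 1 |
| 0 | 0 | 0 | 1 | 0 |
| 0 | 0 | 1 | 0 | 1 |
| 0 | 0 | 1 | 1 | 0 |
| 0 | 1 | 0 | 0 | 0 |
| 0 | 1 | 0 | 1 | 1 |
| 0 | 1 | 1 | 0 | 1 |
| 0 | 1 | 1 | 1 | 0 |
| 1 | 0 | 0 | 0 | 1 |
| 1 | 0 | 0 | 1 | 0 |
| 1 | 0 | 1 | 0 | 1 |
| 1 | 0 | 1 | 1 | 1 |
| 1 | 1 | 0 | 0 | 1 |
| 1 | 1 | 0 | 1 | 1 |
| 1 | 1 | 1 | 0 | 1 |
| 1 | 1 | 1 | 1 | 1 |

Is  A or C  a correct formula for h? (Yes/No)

No

Test each input against both h and the formula:
  A=0, B=0, C=0, D=0: formula gives 0, but h = 1 ✗
Row (0,0,0,0) is a counterexample, so the formula is not equivalent to h.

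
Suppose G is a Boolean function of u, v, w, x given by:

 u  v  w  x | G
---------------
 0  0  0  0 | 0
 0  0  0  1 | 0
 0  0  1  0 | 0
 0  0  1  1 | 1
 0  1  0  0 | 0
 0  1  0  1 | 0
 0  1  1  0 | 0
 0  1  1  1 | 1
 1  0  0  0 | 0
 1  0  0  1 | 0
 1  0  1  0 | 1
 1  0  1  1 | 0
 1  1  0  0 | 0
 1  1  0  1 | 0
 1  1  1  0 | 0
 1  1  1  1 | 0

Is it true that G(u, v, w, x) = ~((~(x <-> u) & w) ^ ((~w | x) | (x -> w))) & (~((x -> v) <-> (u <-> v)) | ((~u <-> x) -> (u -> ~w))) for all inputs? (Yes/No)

Test each input against both G and the formula:
  u=0, v=0, w=0, x=0: formula gives 0, G = 0 ✓
  u=0, v=0, w=0, x=1: formula gives 0, G = 0 ✓
  u=0, v=0, w=1, x=0: formula gives 0, G = 0 ✓
  u=0, v=0, w=1, x=1: formula gives 1, G = 1 ✓
  …and likewise for the remaining 12 rows.
Every row agrees, so the formula is equivalent.

Yes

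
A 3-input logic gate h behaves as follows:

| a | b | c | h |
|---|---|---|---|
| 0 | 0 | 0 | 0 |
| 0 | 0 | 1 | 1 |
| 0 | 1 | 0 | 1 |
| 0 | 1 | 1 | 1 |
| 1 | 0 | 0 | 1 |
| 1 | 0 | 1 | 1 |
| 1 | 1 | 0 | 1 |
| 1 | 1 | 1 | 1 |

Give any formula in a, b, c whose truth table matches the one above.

h(a, b, c) = (a + b) + c

The output is 1 whenever at least one input is 1 — the OR of all inputs.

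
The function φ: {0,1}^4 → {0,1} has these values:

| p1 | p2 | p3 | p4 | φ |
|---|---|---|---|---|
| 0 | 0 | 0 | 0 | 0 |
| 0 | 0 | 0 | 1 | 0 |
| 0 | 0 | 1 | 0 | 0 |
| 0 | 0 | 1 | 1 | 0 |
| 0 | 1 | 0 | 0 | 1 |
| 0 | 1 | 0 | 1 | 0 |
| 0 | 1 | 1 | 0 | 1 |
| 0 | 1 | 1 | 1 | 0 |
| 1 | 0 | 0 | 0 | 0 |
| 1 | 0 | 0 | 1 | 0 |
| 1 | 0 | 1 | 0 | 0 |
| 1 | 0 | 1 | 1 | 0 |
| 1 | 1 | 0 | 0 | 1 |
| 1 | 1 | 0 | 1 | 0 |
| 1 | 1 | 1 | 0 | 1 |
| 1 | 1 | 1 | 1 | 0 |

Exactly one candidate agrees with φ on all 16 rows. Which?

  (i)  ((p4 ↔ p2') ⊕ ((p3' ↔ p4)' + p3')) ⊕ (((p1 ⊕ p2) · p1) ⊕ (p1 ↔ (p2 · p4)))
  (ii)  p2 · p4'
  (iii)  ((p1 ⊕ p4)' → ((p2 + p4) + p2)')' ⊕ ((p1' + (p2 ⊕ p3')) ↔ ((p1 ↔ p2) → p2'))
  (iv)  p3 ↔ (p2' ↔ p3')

ii

(i): at (0,0,0,1) it gives 1, but φ = 0 — eliminated.
(iii): at (0,0,0,0) it gives 1, but φ = 0 — eliminated.
(iv): at (0,1,0,1) it gives 1, but φ = 0 — eliminated.
That leaves (ii). Evaluating it on every row reproduces the table of φ exactly.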